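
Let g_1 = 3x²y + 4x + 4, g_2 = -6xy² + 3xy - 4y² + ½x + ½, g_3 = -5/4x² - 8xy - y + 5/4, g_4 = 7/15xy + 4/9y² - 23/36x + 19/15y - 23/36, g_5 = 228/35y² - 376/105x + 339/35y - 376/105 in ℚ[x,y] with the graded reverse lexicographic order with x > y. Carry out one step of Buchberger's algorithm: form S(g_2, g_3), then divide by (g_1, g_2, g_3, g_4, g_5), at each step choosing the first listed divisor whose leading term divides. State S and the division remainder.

lcm(LM(g_2), LM(g_3)) = x²y².
S = (lcm/LT(g_2))·g_2 − (lcm/LT(g_3))·g_3 = -32/5xy³ - ½x²y + ⅔xy² - ⅘y³ - 1/12x² + y² - 1/12x.
Reduce S modulo (g_1, g_2, g_3, g_4, g_5) in that order:
  leading term xy³: subtract (16/15y)·g_2 from -32/5xy³ - ½x²y + ⅔xy² - ⅘y³ - 1/12x² + y² - 1/12x → -½x²y - 38/15xy² + 52/15y³ - 1/12x² - 8/15xy + y² - 1/12x - 8/15y
  leading term x²y: subtract (-⅙)·g_1 from -½x²y - 38/15xy² + 52/15y³ - 1/12x² - 8/15xy + y² - 1/12x - 8/15y → -38/15xy² + 52/15y³ - 1/12x² - 8/15xy + y² + 7/12x - 8/15y + ⅔
  leading term xy²: subtract (19/45)·g_2 from -38/15xy² + 52/15y³ - 1/12x² - 8/15xy + y² + 7/12x - 8/15y + ⅔ → 52/15y³ - 1/12x² - 9/5xy + 121/45y² + 67/180x - 8/15y + 41/90
  leading term y³: subtract (91/171y)·g_5 from 52/15y³ - 1/12x² - 9/5xy + 121/45y² + 67/180x - 8/15y + 41/90 → -1/12x² + 271/2565xy - 2108/855y² + 67/180x + 704/513y + 41/90
  leading term x²: subtract (1/15)·g_3 from -1/12x² + 271/2565xy - 2108/855y² + 67/180x + 704/513y + 41/90 → 1639/2565xy - 2108/855y² + 67/180x + 3691/2565y + 67/180
  leading term xy: subtract (1639/1197)·g_4 from 1639/2565xy - 2108/855y² + 67/180x + 3691/2565y + 67/180 → -165584/53865y² + 67171/53865x - 1768/5985y + 67171/53865
  leading term y²: subtract (-41396/87723)·g_5 from -165584/53865y² + 67171/53865x - 1768/5985y + 67171/53865 → -116533/263169x + 125012/29241y - 116533/263169
  leading term x: no divisor's leading term divides it; move -116533/263169x to the remainder.
  leading term y: no divisor's leading term divides it; move 125012/29241y to the remainder.
  leading term 1: no divisor's leading term divides it; move -116533/263169 to the remainder.
The remainder -116533/263169x + 125012/29241y - 116533/263169 is nonzero, so it would be added as the next basis element.
This is the inner loop of Buchberger's algorithm — each nonzero remainder becomes a new basis element.

S(g_2, g_3) = -32/5xy³ - ½x²y + ⅔xy² - ⅘y³ - 1/12x² + y² - 1/12x; remainder on division = -116533/263169x + 125012/29241y - 116533/263169.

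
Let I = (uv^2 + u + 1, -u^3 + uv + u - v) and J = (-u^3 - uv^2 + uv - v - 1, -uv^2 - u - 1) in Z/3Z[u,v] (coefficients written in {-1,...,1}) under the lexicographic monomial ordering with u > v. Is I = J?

Since reduced Gröbner bases are canonical representatives of ideals under a given ordering, it suffices to compute and compare them.
Buchberger on the first generating set:
f_1 = uv^2 + u + 1, LT = uv^2.
f_2 = -u^3 + uv + u - v, LT = u^3.

S(f_1,f_2): lcm = u^3v^2. S = u^3 + u^2 + uv^3 + uv^2 - v^3.
  leading term u^3: subtract (-1)·f_2 from u^3 + u^2 + uv^3 + uv^2 - v^3 → u^2 + uv^3 + uv^2 + uv + u - v^3 - v
  leading term u^2: no divisor's leading term divides it; move u^2 to the remainder.
  leading term uv^3: subtract (v)·f_1 from uv^3 + uv^2 + uv + u - v^3 - v → uv^2 + u - v^3 + v
  leading term uv^2: subtract (1)·f_1 from uv^2 + u - v^3 + v → -v^3 + v - 1
  leading term v^3: no divisor's leading term divides it; move -v^3 to the remainder.
  leading term v: no divisor's leading term divides it; move v to the remainder.
  leading term 1: no divisor's leading term divides it; move -1 to the remainder.
  remainder u^2 - v^3 + v - 1 ≠ 0; add g_3 = u^2 - v^3 + v - 1 to the basis.

S(f_1,g_3): lcm = u^2v^2. S = u^2 + u + v^5 - v^3 + v^2.
  leading term u^2: subtract (1)·g_3 from u^2 + u + v^5 - v^3 + v^2 → u + v^5 + v^2 - v + 1
  leading term u: no divisor's leading term divides it; move u to the remainder.
  leading term v^5: no divisor's leading term divides it; move v^5 to the remainder.
  leading term v^2: no divisor's leading term divides it; move v^2 to the remainder.
  leading term v: no divisor's leading term divides it; move -v to the remainder.
  leading term 1: no divisor's leading term divides it; move 1 to the remainder.
  remainder u + v^5 + v^2 - v + 1 ≠ 0; add g_4 = u + v^5 + v^2 - v + 1 to the basis.

S(f_1,g_4): lcm = uv^2. S = u - v^7 - v^4 + v^3 - v^2 + 1.
  leading term u: subtract (1)·g_4 from u - v^7 - v^4 + v^3 - v^2 + 1 → -v^7 - v^5 - v^4 + v^3 + v^2 + v
  leading term v^7: no divisor's leading term divides it; move -v^7 to the remainder.
  leading term v^5: no divisor's leading term divides it; move -v^5 to the remainder.
  leading term v^4: no divisor's leading term divides it; move -v^4 to the remainder.
  leading term v^3: no divisor's leading term divides it; move v^3 to the remainder.
  leading term v^2: no divisor's leading term divides it; move v^2 to the remainder.
  leading term v: no divisor's leading term divides it; move v to the remainder.
  remainder -v^7 - v^5 - v^4 + v^3 + v^2 + v ≠ 0; add g_5 = -v^7 - v^5 - v^4 + v^3 + v^2 + v to the basis.

The other S-polynomials (S(f_2,g_3), S(f_2,g_4), S(g_3,g_4), S(f_1,g_5), S(f_2,g_5), S(g_3,g_5), S(g_4,g_5)) all reduce to 0 modulo the current basis, so we have a Gröbner basis.
Inter-reduce: drop elements whose leading term is divisible by another's, tail-reduce, and make monic.
Reduced Gröbner basis: {u + v^5 + v^2 - v + 1, v^7 + v^5 + v^4 - v^3 - v^2 - v}.

Buchberger on the second generating set:
h_1 = -u^3 - uv^2 + uv - v - 1, LT = u^3.
h_2 = -uv^2 - u - 1, LT = uv^2.

S(h_1,h_2): lcm = u^3v^2. S = -u^3 - u^2 + uv^4 - uv^3 + v^3 + v^2.
  leading term u^3: subtract (1)·h_1 from -u^3 - u^2 + uv^4 - uv^3 + v^3 + v^2 → -u^2 + uv^4 - uv^3 + uv^2 - uv + v^3 + v^2 + v + 1
  leading term u^2: no divisor's leading term divides it; move -u^2 to the remainder.
  leading term uv^4: subtract (-v^2)·h_2 from uv^4 - uv^3 + uv^2 - uv + v^3 + v^2 + v + 1 → -uv^3 - uv + v^3 + v + 1
  leading term uv^3: subtract (v)·h_2 from -uv^3 - uv + v^3 + v + 1 → v^3 - v + 1
  leading term v^3: no divisor's leading term divides it; move v^3 to the remainder.
  leading term v: no divisor's leading term divides it; move -v to the remainder.
  leading term 1: no divisor's leading term divides it; move 1 to the remainder.
  remainder -u^2 + v^3 - v + 1 ≠ 0; add k_3 = -u^2 + v^3 - v + 1 to the basis.

S(h_2,k_3): lcm = u^2v^2. S = u^2 + u + v^5 - v^3 + v^2.
  leading term u^2: subtract (-1)·k_3 from u^2 + u + v^5 - v^3 + v^2 → u + v^5 + v^2 - v + 1
  leading term u: no divisor's leading term divides it; move u to the remainder.
  leading term v^5: no divisor's leading term divides it; move v^5 to the remainder.
  leading term v^2: no divisor's leading term divides it; move v^2 to the remainder.
  leading term v: no divisor's leading term divides it; move -v to the remainder.
  leading term 1: no divisor's leading term divides it; move 1 to the remainder.
  remainder u + v^5 + v^2 - v + 1 ≠ 0; add k_4 = u + v^5 + v^2 - v + 1 to the basis.

S(h_2,k_4): lcm = uv^2. S = u - v^7 - v^4 + v^3 - v^2 + 1.
  leading term u: subtract (1)·k_4 from u - v^7 - v^4 + v^3 - v^2 + 1 → -v^7 - v^5 - v^4 + v^3 + v^2 + v
  leading term v^7: no divisor's leading term divides it; move -v^7 to the remainder.
  leading term v^5: no divisor's leading term divides it; move -v^5 to the remainder.
  leading term v^4: no divisor's leading term divides it; move -v^4 to the remainder.
  leading term v^3: no divisor's leading term divides it; move v^3 to the remainder.
  leading term v^2: no divisor's leading term divides it; move v^2 to the remainder.
  leading term v: no divisor's leading term divides it; move v to the remainder.
  remainder -v^7 - v^5 - v^4 + v^3 + v^2 + v ≠ 0; add k_5 = -v^7 - v^5 - v^4 + v^3 + v^2 + v to the basis.

The other S-polynomials (S(h_1,k_3), S(h_1,k_4), S(k_3,k_4), S(h_1,k_5), S(h_2,k_5), S(k_3,k_5), S(k_4,k_5)) all reduce to 0 modulo the current basis, so we have a Gröbner basis.
Inter-reduce: drop elements whose leading term is divisible by another's, tail-reduce, and make monic.
Reduced Gröbner basis: {u + v^5 + v^2 - v + 1, v^7 + v^5 + v^4 - v^3 - v^2 - v}.

Same reduced basis, so the two generating sets span the same ideal.

Yes, the ideals are equal.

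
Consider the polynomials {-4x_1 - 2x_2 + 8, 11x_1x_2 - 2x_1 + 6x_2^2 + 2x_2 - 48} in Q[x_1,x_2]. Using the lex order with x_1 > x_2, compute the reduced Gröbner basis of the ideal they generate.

f_1 = -4x_1 - 2x_2 + 8, LT = x_1.
f_2 = 11x_1x_2 - 2x_1 + 6x_2^2 + 2x_2 - 48, LT = x_1x_2.

S(f_1,f_2): lcm = x_1x_2. S = 2/11x_1 - 1/22x_2^2 - 24/11x_2 + 48/11.
  reduce S modulo (f_1, f_2):
  remainder -1/22x_2^2 - 25/11x_2 + 52/11 ≠ 0; add g_3 = -1/22x_2^2 - 25/11x_2 + 52/11 to the basis.

The other S-polynomials (S(f_1,g_3), S(f_2,g_3)) all reduce to 0 modulo the current basis, so we have a Gröbner basis.
Inter-reduce: drop elements whose leading term is divisible by another's, tail-reduce, and make monic.

G = {x_1 + 1/2x_2 - 2, x_2^2 + 50x_2 - 104}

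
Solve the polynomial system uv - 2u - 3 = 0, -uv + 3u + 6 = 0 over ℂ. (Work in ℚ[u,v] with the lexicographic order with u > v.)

{(-3, 1)}

Compute a lex Gröbner basis by Buchberger's algorithm.
f_1 = uv - 2u - 3, LT = uv.
f_2 = -uv + 3u + 6, LT = uv.

S(f_1,f_2): lcm = uv. S = u + 3.
  reduce S modulo (f_1, f_2):
  remainder u + 3 ≠ 0; add h_3 = u + 3 to the basis.

S(f_1,h_3): lcm = uv. S = -2u - 3v - 3.
  reduce S modulo (f_1, f_2, h_3):
  remainder -3v + 3 ≠ 0; add h_4 = -3v + 3 to the basis.

The other S-polynomials (S(f_2,h_3), S(f_1,h_4), S(f_2,h_4), S(h_3,h_4)) all reduce to 0 modulo the current basis, so we have a Gröbner basis.
Inter-reduce: drop elements whose leading term is divisible by another's, tail-reduce, and make monic.
Reduced Gröbner basis: {u + 3, v - 1}.

Elimination: the polynomial v - 1 lies in the elimination ideal for v, so v ∈ {1}. For each such v, the remaining basis elements (now univariate) give the rest of the solution.
  v = 1: the earlier basis element becomes u + 3 = 0, giving u = -3 — point (-3, 1).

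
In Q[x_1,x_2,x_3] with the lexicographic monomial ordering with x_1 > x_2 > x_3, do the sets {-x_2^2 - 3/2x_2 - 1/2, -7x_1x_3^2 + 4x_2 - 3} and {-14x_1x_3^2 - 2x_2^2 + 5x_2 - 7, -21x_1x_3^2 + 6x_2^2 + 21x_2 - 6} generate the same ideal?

Yes, the ideals are equal.

Since reduced Gröbner bases are canonical representatives of ideals under a given ordering, it suffices to compute and compare them.
Buchberger on the first generating set:
f_1 = -x_2^2 - 3/2x_2 - 1/2, LT = x_2^2.
f_2 = -7x_1x_3^2 + 4x_2 - 3, LT = x_1x_3^2.

The S-polynomials (S(f_1,f_2)) all reduce to 0 modulo the current basis, so we have a Gröbner basis.
Inter-reduce: drop elements whose leading term is divisible by another's, tail-reduce, and make monic.
Reduced Gröbner basis: {x_1x_3^2 - 4/7x_2 + 3/7, x_2^2 + 3/2x_2 + 1/2}.

Buchberger on the second generating set:
h_1 = -14x_1x_3^2 - 2x_2^2 + 5x_2 - 7, LT = x_1x_3^2.
h_2 = -21x_1x_3^2 + 6x_2^2 + 21x_2 - 6, LT = x_1x_3^2.

S(h_1,h_2): lcm = x_1x_3^2. S = 3/7x_2^2 + 9/14x_2 + 3/14.
  leading term x_2^2: no divisor's leading term divides it; move 3/7x_2^2 to the remainder.
  leading term x_2: no divisor's leading term divides it; move 9/14x_2 to the remainder.
  leading term 1: no divisor's leading term divides it; move 3/14 to the remainder.
  remainder 3/7x_2^2 + 9/14x_2 + 3/14 ≠ 0; add k_3 = 3/7x_2^2 + 9/14x_2 + 3/14 to the basis.

The other S-polynomials (S(h_1,k_3), S(h_2,k_3)) all reduce to 0 modulo the current basis, so we have a Gröbner basis.
Inter-reduce: drop elements whose leading term is divisible by another's, tail-reduce, and make monic.
Reduced Gröbner basis: {x_1x_3^2 - 4/7x_2 + 3/7, x_2^2 + 3/2x_2 + 1/2}.

These coincide, so the ideals are equal.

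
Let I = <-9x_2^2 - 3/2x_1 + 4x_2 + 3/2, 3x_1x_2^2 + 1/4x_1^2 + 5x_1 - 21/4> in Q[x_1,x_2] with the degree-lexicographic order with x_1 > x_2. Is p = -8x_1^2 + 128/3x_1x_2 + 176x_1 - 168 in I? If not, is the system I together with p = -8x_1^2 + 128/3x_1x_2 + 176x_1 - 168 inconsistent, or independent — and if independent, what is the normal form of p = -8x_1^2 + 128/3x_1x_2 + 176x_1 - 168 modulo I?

First compute the reduced Gröbner basis of I by Buchberger's algorithm.
f_1 = -9x_2^2 - 3/2x_1 + 4x_2 + 3/2, LT = x_2^2.
f_2 = 3x_1x_2^2 + 1/4x_1^2 + 5x_1 - 21/4, LT = x_1x_2^2.

S(f_1,f_2): lcm = x_1x_2^2. S = 1/12x_1^2 - 4/9x_1x_2 - 11/6x_1 + 7/4.
  leading term x_1^2: no divisor's leading term divides it; move 1/12x_1^2 to the remainder.
  leading term x_1x_2: no divisor's leading term divides it; move -4/9x_1x_2 to the remainder.
  leading term x_1: no divisor's leading term divides it; move -11/6x_1 to the remainder.
  leading term 1: no divisor's leading term divides it; move 7/4 to the remainder.
  remainder 1/12x_1^2 - 4/9x_1x_2 - 11/6x_1 + 7/4 ≠ 0; add h_3 = 1/12x_1^2 - 4/9x_1x_2 - 11/6x_1 + 7/4 to the basis.

The other S-polynomials (S(f_1,h_3), S(f_2,h_3)) all reduce to 0 modulo the current basis, so we have a Gröbner basis.
Inter-reduce: drop elements whose leading term is divisible by another's, tail-reduce, and make monic.
Reduced Gröbner basis: {x_1^2 - 16/3x_1x_2 - 22x_1 + 21, x_2^2 + 1/6x_1 - 4/9x_2 - 1/6}.
Label its elements g_1 = x_1^2 - 16/3x_1x_2 - 22x_1 + 21, g_2 = x_2^2 + 1/6x_1 - 4/9x_2 - 1/6.

Reduce p = -8x_1^2 + 128/3x_1x_2 + 176x_1 - 168 modulo G:
  leading term x_1^2: subtract (-8)·g_1 from -8x_1^2 + 128/3x_1x_2 + 176x_1 - 168 → 0
  normal form = 0.
Since the normal form is 0, p ∈ I.

-8x_1^2 + 128/3x_1x_2 + 176x_1 - 168 lies in I (it reduces to 0).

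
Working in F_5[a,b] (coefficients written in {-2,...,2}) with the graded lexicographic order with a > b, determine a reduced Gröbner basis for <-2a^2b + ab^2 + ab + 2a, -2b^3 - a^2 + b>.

f_1 = -2a^2b + ab^2 + ab + 2a, LT = a^2b.
f_2 = -2b^3 - a^2 + b, LT = b^3.

S(f_1,f_2): lcm = a^2b^3. S = 2ab^4 + 2a^4 + 2ab^3 - 2a^2b - ab^2.
  leading term ab^4: subtract (-ab)·f_2 from 2ab^4 + 2a^4 + 2ab^3 - 2a^2b - ab^2 → 2a^4 - a^3b + 2ab^3 - 2a^2b
  leading term a^4: no divisor's leading term divides it; move 2a^4 to the remainder.
  leading term a^3b: subtract (-2a)·f_1 from -a^3b + 2ab^3 - 2a^2b → 2a^2b^2 + 2ab^3 - a^2
  leading term a^2b^2: subtract (-b)·f_1 from 2a^2b^2 + 2ab^3 - a^2 → -2ab^3 + ab^2 - a^2 + 2ab
  leading term ab^3: subtract (a)·f_2 from -2ab^3 + ab^2 - a^2 + 2ab → a^3 + ab^2 - a^2 + ab
  leading term a^3: no divisor's leading term divides it; move a^3 to the remainder.
  leading term ab^2: no divisor's leading term divides it; move ab^2 to the remainder.
  leading term a^2: no divisor's leading term divides it; move -a^2 to the remainder.
  leading term ab: no divisor's leading term divides it; move ab to the remainder.
  remainder 2a^4 + a^3 + ab^2 - a^2 + ab ≠ 0; add g_3 = 2a^4 + a^3 + ab^2 - a^2 + ab to the basis.

The other S-polynomials (S(f_1,g_3), S(f_2,g_3)) all reduce to 0 modulo the current basis, so we have a Gröbner basis.

G = {a^4 - 2a^3 - 2ab^2 + 2a^2 - 2ab, a^2b + 2ab^2 + 2ab - a, b^3 - 2a^2 + 2b}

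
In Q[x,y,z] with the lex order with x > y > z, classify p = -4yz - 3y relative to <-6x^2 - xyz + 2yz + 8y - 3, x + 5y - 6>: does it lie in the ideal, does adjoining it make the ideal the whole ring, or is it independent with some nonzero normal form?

First compute the reduced Gröbner basis of I by Buchberger's algorithm.
f_1 = -6x^2 - xyz + 2yz + 8y - 3, LT = x^2.
f_2 = x + 5y - 6, LT = x.

S(f_1,f_2): lcm = x^2. S = 1/6xyz - 5xy + 6x - 1/3yz - 4/3y + 1/2.
  leading term xyz: subtract (1/6yz)·f_2 from 1/6xyz - 5xy + 6x - 1/3yz - 4/3y + 1/2 → -5xy + 6x - 5/6y^2z + 2/3yz - 4/3y + 1/2
  leading term xy: subtract (-5y)·f_2 from -5xy + 6x - 5/6y^2z + 2/3yz - 4/3y + 1/2 → 6x - 5/6y^2z + 25y^2 + 2/3yz - 94/3y + 1/2
  leading term x: subtract (6)·f_2 from 6x - 5/6y^2z + 25y^2 + 2/3yz - 94/3y + 1/2 → -5/6y^2z + 25y^2 + 2/3yz - 184/3y + 73/2
  leading term y^2z: no divisor's leading term divides it; move -5/6y^2z to the remainder.
  leading term y^2: no divisor's leading term divides it; move 25y^2 to the remainder.
  leading term yz: no divisor's leading term divides it; move 2/3yz to the remainder.
  leading term y: no divisor's leading term divides it; move -184/3y to the remainder.
  leading term 1: no divisor's leading term divides it; move 73/2 to the remainder.
  remainder -5/6y^2z + 25y^2 + 2/3yz - 184/3y + 73/2 ≠ 0; add h_3 = -5/6y^2z + 25y^2 + 2/3yz - 184/3y + 73/2 to the basis.

S(f_1,h_3): leading monomials are coprime, so the S-polynomial reduces to 0 (Buchberger's first criterion).
S(f_2,h_3): leading monomials are coprime, so the S-polynomial reduces to 0 (Buchberger's first criterion).
Every S-polynomial of the final basis reduces to 0, so we have a Gröbner basis.
Inter-reduce: drop elements whose leading term is divisible by another's, tail-reduce, and make monic.
Reduced Gröbner basis: {x + 5y - 6, y^2z - 30y^2 - 4/5yz + 368/5y - 219/5}.
Label its elements g_1 = x + 5y - 6, g_2 = y^2z - 30y^2 - 4/5yz + 368/5y - 219/5.

Reduce p = -4yz - 3y modulo G:
  leading term yz: no divisor's leading term divides it; move -4yz to the remainder.
  leading term y: no divisor's leading term divides it; move -3y to the remainder.
  normal form = -4yz - 3y.
The normal form is nonzero, so p ∉ I. Since p minus its normal form lies in I, I + (p) = I + (r) where r = -4yz - 3y; decide whether this ideal is the whole ring.
Run Buchberger on G together with r (pairs among the g_i already reduce to 0 since G is a Gröbner basis):
g_1 = x + 5y - 6, LT = x.
g_2 = y^2z - 30y^2 - 4/5yz + 368/5y - 219/5, LT = y^2z.
r = -4yz - 3y, LT = yz.

S(g_1,g_2): leading monomials are coprime, so the S-polynomial reduces to 0 (Buchberger's first criterion).
S(g_1,r): leading monomials are coprime, so the S-polynomial reduces to 0 (Buchberger's first criterion).
S(g_2,r): lcm = y^2z. S = -123/4y^2 - 4/5yz + 368/5y - 219/5.
  leading term y^2: no divisor's leading term divides it; move -123/4y^2 to the remainder.
  leading term yz: subtract (1/5)·r from -4/5yz + 368/5y - 219/5 → 371/5y - 219/5
  leading term y: no divisor's leading term divides it; move 371/5y to the remainder.
  leading term 1: no divisor's leading term divides it; move -219/5 to the remainder.
  remainder -123/4y^2 + 371/5y - 219/5 ≠ 0; add m_4 = -123/4y^2 + 371/5y - 219/5 to the basis.

S(g_1,m_4): leading monomials are coprime, so the S-polynomial reduces to 0 (Buchberger's first criterion).
S(g_2,m_4): lcm = y^2z. S = -30y^2 + 992/615yz + 368/5y - 292/205z - 219/5.
  leading term y^2: subtract (40/41)·m_4 from -30y^2 + 992/615yz + 368/5y - 292/205z - 219/5 → 992/615yz + 248/205y - 292/205z - 219/205
  leading term yz: subtract (-248/615)·r from 992/615yz + 248/205y - 292/205z - 219/205 → -292/205z - 219/205
  leading term z: no divisor's leading term divides it; move -292/205z to the remainder.
  leading term 1: no divisor's leading term divides it; move -219/205 to the remainder.
  remainder -292/205z - 219/205 ≠ 0; add m_5 = -292/205z - 219/205 to the basis.

S(r,m_4): lcm = y^2z. S = 3/4y^2 + 1484/615yz - 292/205z.
  leading term y^2: subtract (-1/41)·m_4 from 3/4y^2 + 1484/615yz - 292/205z → 1484/615yz + 371/205y - 292/205z - 219/205
  leading term yz: subtract (-371/615)·r from 1484/615yz + 371/205y - 292/205z - 219/205 → -292/205z - 219/205
  leading term z: subtract (1)·m_5 from -292/205z - 219/205 → 0
  remainder 0.

S(g_1,m_5): leading monomials are coprime, so the S-polynomial reduces to 0 (Buchberger's first criterion).
S(g_2,m_5): lcm = y^2z. S = -123/4y^2 - 4/5yz + 368/5y - 219/5.
  leading term y^2: subtract (1)·m_4 from -123/4y^2 - 4/5yz + 368/5y - 219/5 → -4/5yz - 3/5y
  leading term yz: subtract (1/5)·r from -4/5yz - 3/5y → 0
  remainder 0.

S(r,m_5): lcm = yz. S = 0.
  remainder 0.

S(m_4,m_5): leading monomials are coprime, so the S-polynomial reduces to 0 (Buchberger's first criterion).
Every S-polynomial of the final basis reduces to 0, so we have a Gröbner basis.
Inter-reduce: drop elements whose leading term is divisible by another's, tail-reduce, and make monic.
Reduced Gröbner basis: {x + 5y - 6, y^2 - 1484/615y + 292/205, z + 3/4}.
The reduced Gröbner basis of I + (p) is {x + 5y - 6, y^2 - 1484/615y + 292/205, z + 3/4} ≠ {1}, a proper ideal, so the enlarged system stays consistent: p is independent of I, with normal form -4yz - 3y.

-4yz - 3y is independent of I; its normal form modulo I is -4yz - 3y.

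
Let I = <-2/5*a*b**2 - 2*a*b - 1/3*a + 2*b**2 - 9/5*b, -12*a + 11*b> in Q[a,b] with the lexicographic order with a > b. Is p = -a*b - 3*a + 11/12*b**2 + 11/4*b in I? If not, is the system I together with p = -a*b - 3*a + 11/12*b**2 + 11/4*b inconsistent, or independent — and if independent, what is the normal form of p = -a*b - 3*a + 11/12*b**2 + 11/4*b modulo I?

First compute the reduced Gröbner basis of I by Buchberger's algorithm.
f_1 = -2/5*a*b**2 - 2*a*b - 1/3*a + 2*b**2 - 9/5*b, LT = a*b**2.
f_2 = -12*a + 11*b, LT = a.

S(f_1,f_2): lcm = a*b**2. S = 5*a*b + 5/6*a + 11/12*b**3 - 5*b**2 + 9/2*b.
  leading term a*b: subtract (-5/12*b)·f_2 from 5*a*b + 5/6*a + 11/12*b**3 - 5*b**2 + 9/2*b → 5/6*a + 11/12*b**3 - 5/12*b**2 + 9/2*b
  leading term a: subtract (-5/72)·f_2 from 5/6*a + 11/12*b**3 - 5/12*b**2 + 9/2*b → 11/12*b**3 - 5/12*b**2 + 379/72*b
  leading term b**3: no divisor's leading term divides it; move 11/12*b**3 to the remainder.
  leading term b**2: no divisor's leading term divides it; move -5/12*b**2 to the remainder.
  leading term b: no divisor's leading term divides it; move 379/72*b to the remainder.
  remainder 11/12*b**3 - 5/12*b**2 + 379/72*b ≠ 0; add h_3 = 11/12*b**3 - 5/12*b**2 + 379/72*b to the basis.

S(f_1,h_3): lcm = a*b**3. S = 60/11*a*b**2 - 54/11*a*b - 5*b**3 + 9/2*b**2.
  leading term a*b**2: subtract (-150/11)·f_1 from 60/11*a*b**2 - 54/11*a*b - 5*b**3 + 9/2*b**2 → -354/11*a*b - 50/11*a - 5*b**3 + 699/22*b**2 - 270/11*b
  leading term a*b: subtract (59/22*b)·f_2 from -354/11*a*b - 50/11*a - 5*b**3 + 699/22*b**2 - 270/11*b → -50/11*a - 5*b**3 + 25/11*b**2 - 270/11*b
  leading term a: subtract (25/66)·f_2 from -50/11*a - 5*b**3 + 25/11*b**2 - 270/11*b → -5*b**3 + 25/11*b**2 - 1895/66*b
  leading term b**3: subtract (-60/11)·h_3 from -5*b**3 + 25/11*b**2 - 1895/66*b → 0
  remainder 0.

S(f_2,h_3): leading monomials are coprime, so the S-polynomial reduces to 0 (Buchberger's first criterion).
Every S-polynomial of the final basis reduces to 0, so we have a Gröbner basis.
Inter-reduce: drop elements whose leading term is divisible by another's, tail-reduce, and make monic.
Reduced Gröbner basis: {a - 11/12*b, b**3 - 5/11*b**2 + 379/66*b}.
Label its elements g_1 = a - 11/12*b, g_2 = b**3 - 5/11*b**2 + 379/66*b.

Reduce p = -a*b - 3*a + 11/12*b**2 + 11/4*b modulo G:
  leading term a*b: subtract (-b)·g_1 from -a*b - 3*a + 11/12*b**2 + 11/4*b → -3*a + 11/4*b
  leading term a: subtract (-3)·g_1 from -3*a + 11/4*b → 0
  normal form = 0.
Since the normal form is 0, p ∈ I.

-a*b - 3*a + 11/12*b**2 + 11/4*b lies in I (it reduces to 0).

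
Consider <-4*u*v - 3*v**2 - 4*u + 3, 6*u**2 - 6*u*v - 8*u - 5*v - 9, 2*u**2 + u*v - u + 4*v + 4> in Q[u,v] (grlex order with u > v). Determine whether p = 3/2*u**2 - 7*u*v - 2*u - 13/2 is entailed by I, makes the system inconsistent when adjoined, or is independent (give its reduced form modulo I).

3/2*u**2 - 7*u*v - 2*u - 13/2 lies in I (it reduces to 0).

First compute the reduced Gröbner basis of I by Buchberger's algorithm.
f_1 = -4*u*v - 3*v**2 - 4*u + 3, LT = u*v.
f_2 = 6*u**2 - 6*u*v - 8*u - 5*v - 9, LT = u**2.
f_3 = 2*u**2 + u*v - u + 4*v + 4, LT = u**2.

S(f_1,f_2): lcm = u**2*v. S = 7/4*u*v**2 + u**2 + 4/3*u*v + 5/6*v**2 - 3/4*u + 3/2*v.
  leading term u*v**2: subtract (-7/16*v)·f_1 from 7/4*u*v**2 + u**2 + 4/3*u*v + 5/6*v**2 - 3/4*u + 3/2*v → -21/16*v**3 + u**2 - 5/12*u*v + 5/6*v**2 - 3/4*u + 45/16*v
  leading term v**3: no divisor's leading term divides it; move -21/16*v**3 to the remainder.
  leading term u**2: subtract (1/6)·f_2 from u**2 - 5/12*u*v + 5/6*v**2 - 3/4*u + 45/16*v → 7/12*u*v + 5/6*v**2 + 7/12*u + 175/48*v + 3/2
  leading term u*v: subtract (-7/48)·f_1 from 7/12*u*v + 5/6*v**2 + 7/12*u + 175/48*v + 3/2 → 19/48*v**2 + 175/48*v + 31/16
  leading term v**2: no divisor's leading term divides it; move 19/48*v**2 to the remainder.
  leading term v: no divisor's leading term divides it; move 175/48*v to the remainder.
  leading term 1: no divisor's leading term divides it; move 31/16 to the remainder.
  remainder -21/16*v**3 + 19/48*v**2 + 175/48*v + 31/16 ≠ 0; add h_4 = -21/16*v**3 + 19/48*v**2 + 175/48*v + 31/16 to the basis.

S(f_1,f_3): lcm = u**2*v. S = 1/4*u*v**2 + u**2 + 1/2*u*v - 2*v**2 - 3/4*u - 2*v.
  leading term u*v**2: subtract (-1/16*v)·f_1 from 1/4*u*v**2 + u**2 + 1/2*u*v - 2*v**2 - 3/4*u - 2*v → -3/16*v**3 + u**2 + 1/4*u*v - 2*v**2 - 3/4*u - 29/16*v
  leading term v**3: subtract (1/7)·h_4 from -3/16*v**3 + u**2 + 1/4*u*v - 2*v**2 - 3/4*u - 29/16*v → u**2 + 1/4*u*v - 691/336*v**2 - 3/4*u - 7/3*v - 31/112
  leading term u**2: subtract (1/6)·f_2 from u**2 + 1/4*u*v - 691/336*v**2 - 3/4*u - 7/3*v - 31/112 → 5/4*u*v - 691/336*v**2 + 7/12*u - 3/2*v + 137/112
  leading term u*v: subtract (-5/16)·f_1 from 5/4*u*v - 691/336*v**2 + 7/12*u - 3/2*v + 137/112 → -503/168*v**2 - 2/3*u - 3/2*v + 121/56
  leading term v**2: no divisor's leading term divides it; move -503/168*v**2 to the remainder.
  leading term u: no divisor's leading term divides it; move -2/3*u to the remainder.
  leading term v: no divisor's leading term divides it; move -3/2*v to the remainder.
  leading term 1: no divisor's leading term divides it; move 121/56 to the remainder.
  remainder -503/168*v**2 - 2/3*u - 3/2*v + 121/56 ≠ 0; add h_5 = -503/168*v**2 - 2/3*u - 3/2*v + 121/56 to the basis.

S(f_2,f_3): lcm = u**2. S = -3/2*u*v - 5/6*u - 17/6*v - 7/2.
  leading term u*v: subtract (3/8)·f_1 from -3/2*u*v - 5/6*u - 17/6*v - 7/2 → 9/8*v**2 + 2/3*u - 17/6*v - 37/8
  leading term v**2: subtract (-189/503)·h_5 from 9/8*v**2 + 2/3*u - 17/6*v - 37/8 → 628/1509*u - 5126/1509*v - 1918/503
  leading term u: no divisor's leading term divides it; move 628/1509*u to the remainder.
  leading term v: no divisor's leading term divides it; move -5126/1509*v to the remainder.
  leading term 1: no divisor's leading term divides it; move -1918/503 to the remainder.
  remainder 628/1509*u - 5126/1509*v - 1918/503 ≠ 0; add h_6 = 628/1509*u - 5126/1509*v - 1918/503 to the basis.

S(f_1,h_5): lcm = u*v**2. S = 3/4*v**3 - 112/503*u**2 + 251/503*u*v + 363/503*u - 3/4*v.
  leading term v**3: subtract (-4/7)·h_4 from 3/4*v**3 - 112/503*u**2 + 251/503*u*v + 363/503*u - 3/4*v → -112/503*u**2 + 251/503*u*v + 19/84*v**2 + 363/503*u + 4/3*v + 31/28
  leading term u**2: subtract (-56/1509)·f_2 from -112/503*u**2 + 251/503*u*v + 19/84*v**2 + 363/503*u + 4/3*v + 31/28 → 139/503*u*v + 19/84*v**2 + 641/1509*u + 1732/1509*v + 10889/14084
  leading term u*v: subtract (-139/2012)·f_1 from 139/503*u*v + 19/84*v**2 + 641/1509*u + 1732/1509*v + 10889/14084 → 200/10563*v**2 + 224/1509*u + 1732/1509*v + 3452/3521
  leading term v**2: subtract (-1600/253009)·h_5 from 200/10563*v**2 + 224/1509*u + 1732/1509*v + 3452/3521 → 109472/759027*u + 863996/759027*v + 251508/253009
  leading term u: subtract (27368/78971)·h_6 from 109472/759027*u + 863996/759027*v + 251508/253009 → 182860/78971*v + 182860/78971
  leading term v: no divisor's leading term divides it; move 182860/78971*v to the remainder.
  leading term 1: no divisor's leading term divides it; move 182860/78971 to the remainder.
  remainder 182860/78971*v + 182860/78971 ≠ 0; add h_7 = 182860/78971*v + 182860/78971 to the basis.

The other S-polynomials (S(f_1,h_4), S(f_2,h_4), S(f_3,h_4), S(f_2,h_5), S(f_3,h_5), S(h_4,h_5), S(f_1,h_6), S(f_2,h_6), S(f_3,h_6), S(h_4,h_6), S(h_5,h_6), S(f_1,h_7), S(f_2,h_7), S(f_3,h_7), S(h_4,h_7), S(h_5,h_7), S(h_6,h_7)) all reduce to 0 modulo the current basis, so we have a Gröbner basis.
Inter-reduce: drop elements whose leading term is divisible by another's, tail-reduce, and make monic.
Reduced Gröbner basis: {u - 1, v + 1}.
Label its elements g_1 = u - 1, g_2 = v + 1.

Reduce p = 3/2*u**2 - 7*u*v - 2*u - 13/2 modulo G:
  leading term u**2: subtract (3/2*u)·g_1 from 3/2*u**2 - 7*u*v - 2*u - 13/2 → -7*u*v - 1/2*u - 13/2
  leading term u*v: subtract (-7*v)·g_1 from -7*u*v - 1/2*u - 13/2 → -1/2*u - 7*v - 13/2
  leading term u: subtract (-1/2)·g_1 from -1/2*u - 7*v - 13/2 → -7*v - 7
  leading term v: subtract (-7)·g_2 from -7*v - 7 → 0
  normal form = 0.
Since the normal form is 0, p ∈ I.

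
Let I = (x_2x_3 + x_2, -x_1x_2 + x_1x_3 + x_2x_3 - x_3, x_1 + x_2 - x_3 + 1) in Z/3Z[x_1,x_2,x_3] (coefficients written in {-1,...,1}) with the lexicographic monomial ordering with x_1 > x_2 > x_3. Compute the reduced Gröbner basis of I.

G = {x_1 + x_2 - x_3 + 1, x_2^2 - x_2 + x_3^2 + x_3, x_2x_3 + x_2, x_3^3 - x_3^2 + x_3}

f_1 = x_2x_3 + x_2, LT = x_2x_3.
f_2 = -x_1x_2 + x_1x_3 + x_2x_3 - x_3, LT = x_1x_2.
f_3 = x_1 + x_2 - x_3 + 1, LT = x_1.

S(f_1,f_2): lcm = x_1x_2x_3. S = x_1x_2 + x_1x_3^2 + x_2x_3^2 - x_3^2.
  leading term x_1x_2: subtract (-1)·f_2 from x_1x_2 + x_1x_3^2 + x_2x_3^2 - x_3^2 → x_1x_3^2 + x_1x_3 + x_2x_3^2 + x_2x_3 - x_3^2 - x_3
  leading term x_1x_3^2: subtract (x_3^2)·f_3 from x_1x_3^2 + x_1x_3 + x_2x_3^2 + x_2x_3 - x_3^2 - x_3 → x_1x_3 + x_2x_3 + x_3^3 + x_3^2 - x_3
  leading term x_1x_3: subtract (x_3)·f_3 from x_1x_3 + x_2x_3 + x_3^3 + x_3^2 - x_3 → x_3^3 - x_3^2 + x_3
  leading term x_3^3: no divisor's leading term divides it; move x_3^3 to the remainder.
  leading term x_3^2: no divisor's leading term divides it; move -x_3^2 to the remainder.
  leading term x_3: no divisor's leading term divides it; move x_3 to the remainder.
  remainder x_3^3 - x_3^2 + x_3 ≠ 0; add g_4 = x_3^3 - x_3^2 + x_3 to the basis.

S(f_1,f_3): leading monomials are coprime, so the S-polynomial reduces to 0 (Buchberger's first criterion).
S(f_2,f_3): lcm = x_1x_2. S = -x_1x_3 - x_2^2 - x_2 + x_3.
  leading term x_1x_3: subtract (-x_3)·f_3 from -x_1x_3 - x_2^2 - x_2 + x_3 → -x_2^2 + x_2x_3 - x_2 - x_3^2 - x_3
  leading term x_2^2: no divisor's leading term divides it; move -x_2^2 to the remainder.
  leading term x_2x_3: subtract (1)·f_1 from x_2x_3 - x_2 - x_3^2 - x_3 → x_2 - x_3^2 - x_3
  leading term x_2: no divisor's leading term divides it; move x_2 to the remainder.
  leading term x_3^2: no divisor's leading term divides it; move -x_3^2 to the remainder.
  leading term x_3: no divisor's leading term divides it; move -x_3 to the remainder.
  remainder -x_2^2 + x_2 - x_3^2 - x_3 ≠ 0; add g_5 = -x_2^2 + x_2 - x_3^2 - x_3 to the basis.

S(f_1,g_4): lcm = x_2x_3^3. S = -x_2x_3^2 - x_2x_3.
  leading term x_2x_3^2: subtract (-x_3)·f_1 from -x_2x_3^2 - x_2x_3 → 0
  remainder 0.

S(f_2,g_4): leading monomials are coprime, so the S-polynomial reduces to 0 (Buchberger's first criterion).
S(f_3,g_4): leading monomials are coprime, so the S-polynomial reduces to 0 (Buchberger's first criterion).
S(f_1,g_5): lcm = x_2^2x_3. S = x_2^2 + x_2x_3 - x_3^3 - x_3^2.
  leading term x_2^2: subtract (-1)·g_5 from x_2^2 + x_2x_3 - x_3^3 - x_3^2 → x_2x_3 + x_2 - x_3^3 + x_3^2 - x_3
  leading term x_2x_3: subtract (1)·f_1 from x_2x_3 + x_2 - x_3^3 + x_3^2 - x_3 → -x_3^3 + x_3^2 - x_3
  leading term x_3^3: subtract (-1)·g_4 from -x_3^3 + x_3^2 - x_3 → 0
  remainder 0.

S(f_2,g_5): lcm = x_1x_2^2. S = -x_1x_2x_3 + x_1x_2 - x_1x_3^2 - x_1x_3 - x_2^2x_3 + x_2x_3.
  leading term x_1x_2x_3: subtract (-x_1)·f_1 from -x_1x_2x_3 + x_1x_2 - x_1x_3^2 - x_1x_3 - x_2^2x_3 + x_2x_3 → -x_1x_2 - x_1x_3^2 - x_1x_3 - x_2^2x_3 + x_2x_3
  leading term x_1x_2: subtract (1)·f_2 from -x_1x_2 - x_1x_3^2 - x_1x_3 - x_2^2x_3 + x_2x_3 → -x_1x_3^2 + x_1x_3 - x_2^2x_3 + x_3
  leading term x_1x_3^2: subtract (-x_3^2)·f_3 from -x_1x_3^2 + x_1x_3 - x_2^2x_3 + x_3 → x_1x_3 - x_2^2x_3 + x_2x_3^2 - x_3^3 + x_3^2 + x_3
  leading term x_1x_3: subtract (x_3)·f_3 from x_1x_3 - x_2^2x_3 + x_2x_3^2 - x_3^3 + x_3^2 + x_3 → -x_2^2x_3 + x_2x_3^2 - x_2x_3 - x_3^3 - x_3^2
  leading term x_2^2x_3: subtract (-x_2)·f_1 from -x_2^2x_3 + x_2x_3^2 - x_2x_3 - x_3^3 - x_3^2 → x_2^2 + x_2x_3^2 - x_2x_3 - x_3^3 - x_3^2
  leading term x_2^2: subtract (-1)·g_5 from x_2^2 + x_2x_3^2 - x_2x_3 - x_3^3 - x_3^2 → x_2x_3^2 - x_2x_3 + x_2 - x_3^3 + x_3^2 - x_3
  leading term x_2x_3^2: subtract (x_3)·f_1 from x_2x_3^2 - x_2x_3 + x_2 - x_3^3 + x_3^2 - x_3 → x_2x_3 + x_2 - x_3^3 + x_3^2 - x_3
  leading term x_2x_3: subtract (1)·f_1 from x_2x_3 + x_2 - x_3^3 + x_3^2 - x_3 → -x_3^3 + x_3^2 - x_3
  leading term x_3^3: subtract (-1)·g_4 from -x_3^3 + x_3^2 - x_3 → 0
  remainder 0.

S(f_3,g_5): leading monomials are coprime, so the S-polynomial reduces to 0 (Buchberger's first criterion).
S(g_4,g_5): leading monomials are coprime, so the S-polynomial reduces to 0 (Buchberger's first criterion).
Every S-polynomial of the final basis reduces to 0, so we have a Gröbner basis.
Inter-reduce: drop elements whose leading term is divisible by another's, tail-reduce, and make monic.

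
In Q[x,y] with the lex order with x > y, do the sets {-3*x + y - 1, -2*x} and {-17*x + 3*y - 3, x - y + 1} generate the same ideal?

Two ideals are equal iff their reduced Gröbner bases coincide (the reduced basis is unique for a fixed ordering).
Buchberger on the first generating set:
f_1 = -3*x + y - 1, LT = x.
f_2 = -2*x, LT = x.

S(f_1,f_2): lcm = x. S = -1/3*y + 1/3.
  leading term y: no divisor's leading term divides it; move -1/3*y to the remainder.
  leading term 1: no divisor's leading term divides it; move 1/3 to the remainder.
  remainder -1/3*y + 1/3 ≠ 0; add g_3 = -1/3*y + 1/3 to the basis.

The other S-polynomials (S(f_1,g_3), S(f_2,g_3)) all reduce to 0 modulo the current basis, so we have a Gröbner basis.
Inter-reduce: drop elements whose leading term is divisible by another's, tail-reduce, and make monic.
Reduced Gröbner basis: {x, y - 1}.

Buchberger on the second generating set:
h_1 = -17*x + 3*y - 3, LT = x.
h_2 = x - y + 1, LT = x.

S(h_1,h_2): lcm = x. S = 14/17*y - 14/17.
  leading term y: no divisor's leading term divides it; move 14/17*y to the remainder.
  leading term 1: no divisor's leading term divides it; move -14/17 to the remainder.
  remainder 14/17*y - 14/17 ≠ 0; add k_3 = 14/17*y - 14/17 to the basis.

The other S-polynomials (S(h_1,k_3), S(h_2,k_3)) all reduce to 0 modulo the current basis, so we have a Gröbner basis.
Inter-reduce: drop elements whose leading term is divisible by another's, tail-reduce, and make monic.
Reduced Gröbner basis: {x, y - 1}.

Same reduced basis, so the two generating sets span the same ideal.

Yes, the ideals are equal.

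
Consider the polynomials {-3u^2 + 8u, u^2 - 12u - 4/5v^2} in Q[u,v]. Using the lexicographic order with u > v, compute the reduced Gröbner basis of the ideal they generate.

G = {u + 3/35v^2, v^4 + 280/9v^2}

This is the nonlinear analogue of row-reducing a linear system.

f_1 = -3u^2 + 8u, LT = u^2.
f_2 = u^2 - 12u - 4/5v^2, LT = u^2.

S(f_1,f_2): lcm = u^2. S = 28/3u + 4/5v^2.
  leading term u: no divisor's leading term divides it; move 28/3u to the remainder.
  leading term v^2: no divisor's leading term divides it; move 4/5v^2 to the remainder.
  remainder 28/3u + 4/5v^2 ≠ 0; add g_3 = 28/3u + 4/5v^2 to the basis.

S(f_1,g_3): lcm = u^2. S = -3/35uv^2 - 8/3u.
  leading term uv^2: subtract (-9/980v^2)·g_3 from -3/35uv^2 - 8/3u → -8/3u + 9/1225v^4
  leading term u: subtract (-2/7)·g_3 from -8/3u + 9/1225v^4 → 9/1225v^4 + 8/35v^2
  leading term v^4: no divisor's leading term divides it; move 9/1225v^4 to the remainder.
  leading term v^2: no divisor's leading term divides it; move 8/35v^2 to the remainder.
  remainder 9/1225v^4 + 8/35v^2 ≠ 0; add g_4 = 9/1225v^4 + 8/35v^2 to the basis.

S(f_2,g_3): lcm = u^2. S = -3/35uv^2 - 12u - 4/5v^2.
  leading term uv^2: subtract (-9/980v^2)·g_3 from -3/35uv^2 - 12u - 4/5v^2 → -12u + 9/1225v^4 - 4/5v^2
  leading term u: subtract (-9/7)·g_3 from -12u + 9/1225v^4 - 4/5v^2 → 9/1225v^4 + 8/35v^2
  leading term v^4: subtract (1)·g_4 from 9/1225v^4 + 8/35v^2 → 0
  remainder 0.

S(f_1,g_4): leading monomials are coprime, so the S-polynomial reduces to 0 (Buchberger's first criterion).
S(f_2,g_4): leading monomials are coprime, so the S-polynomial reduces to 0 (Buchberger's first criterion).
S(g_3,g_4): leading monomials are coprime, so the S-polynomial reduces to 0 (Buchberger's first criterion).
Every S-polynomial of the final basis reduces to 0, so we have a Gröbner basis.
Inter-reduce: drop elements whose leading term is divisible by another's, tail-reduce, and make monic.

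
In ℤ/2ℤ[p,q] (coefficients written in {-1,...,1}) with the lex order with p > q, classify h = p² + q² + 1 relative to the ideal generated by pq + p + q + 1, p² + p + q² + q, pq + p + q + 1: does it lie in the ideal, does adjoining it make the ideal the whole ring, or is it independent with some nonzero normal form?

First compute the reduced Gröbner basis of I by Buchberger's algorithm.
f_1 = pq + p + q + 1, LT = pq.
f_2 = p² + p + q² + q, LT = p².
f_3 = pq + p + q + 1, LT = pq.

S(f_1,f_2): lcm = p²q. S = p² + p + q³ + q².
  leading term p²: subtract (1)·f_2 from p² + p + q³ + q² → q³ + q
  leading term q³: no divisor's leading term divides it; move q³ to the remainder.
  leading term q: no divisor's leading term divides it; move q to the remainder.
  remainder q³ + q ≠ 0; add k_4 = q³ + q to the basis.

S(f_1,f_3): lcm = pq. S = 0.
  remainder 0.

S(f_2,f_3): lcm = p²q. S = p² + p + q³ + q².
  leading term p²: subtract (1)·f_2 from p² + p + q³ + q² → q³ + q
  leading term q³: subtract (1)·k_4 from q³ + q → 0
  remainder 0.

S(f_1,k_4): lcm = pq³. S = pq² + pq + q³ + q².
  leading term pq²: subtract (q)·f_1 from pq² + pq + q³ + q² → q³ + q
  leading term q³: subtract (1)·k_4 from q³ + q → 0
  remainder 0.

S(f_2,k_4): leading monomials are coprime, so the S-polynomial reduces to 0 (Buchberger's first criterion).
S(f_3,k_4): lcm = pq³. S = pq² + pq + q³ + q².
  leading term pq²: subtract (q)·f_1 from pq² + pq + q³ + q² → q³ + q
  leading term q³: subtract (1)·k_4 from q³ + q → 0
  remainder 0.

Every S-polynomial of the final basis reduces to 0, so we have a Gröbner basis.
Inter-reduce: drop elements whose leading term is divisible by another's, tail-reduce, and make monic.
Reduced Gröbner basis: {p² + p + q² + q, pq + p + q + 1, q³ + q}.
Label its elements g_1 = p² + p + q² + q, g_2 = pq + p + q + 1, g_3 = q³ + q.

Reduce h = p² + q² + 1 modulo G:
  leading term p²: subtract (1)·g_1 from p² + q² + 1 → p + q + 1
  leading term p: no divisor's leading term divides it; move p to the remainder.
  leading term q: no divisor's leading term divides it; move q to the remainder.
  leading term 1: no divisor's leading term divides it; move 1 to the remainder.
  normal form = p + q + 1.
The normal form is nonzero, so h ∉ I. Since h minus its normal form lies in I, I + (h) = I + (r) where r = p + q + 1; decide whether this ideal is the whole ring.
Run Buchberger on G together with r (pairs among the g_i already reduce to 0 since G is a Gröbner basis):
g_1 = p² + p + q² + q, LT = p².
g_2 = pq + p + q + 1, LT = pq.
g_3 = q³ + q, LT = q³.
r = p + q + 1, LT = p.

S(g_1,g_2): lcm = p²q. S = p² + p + q³ + q².
  leading term p²: subtract (1)·g_1 from p² + p + q³ + q² → q³ + q
  leading term q³: subtract (1)·g_3 from q³ + q → 0
  remainder 0.

S(g_1,g_3): leading monomials are coprime, so the S-polynomial reduces to 0 (Buchberger's first criterion).
S(g_1,r): lcm = p². S = pq + q² + q.
  leading term pq: subtract (1)·g_2 from pq + q² + q → p + q² + 1
  leading term p: subtract (1)·r from p + q² + 1 → q² + q
  leading term q²: no divisor's leading term divides it; move q² to the remainder.
  leading term q: no divisor's leading term divides it; move q to the remainder.
  remainder q² + q ≠ 0; add m_5 = q² + q to the basis.

S(g_2,g_3): lcm = pq³. S = pq² + pq + q³ + q².
  leading term pq²: subtract (q)·g_2 from pq² + pq + q³ + q² → q³ + q
  leading term q³: subtract (1)·g_3 from q³ + q → 0
  remainder 0.

S(g_2,r): lcm = pq. S = p + q² + 1.
  leading term p: subtract (1)·r from p + q² + 1 → q² + q
  leading term q²: subtract (1)·m_5 from q² + q → 0
  remainder 0.

S(g_3,r): leading monomials are coprime, so the S-polynomial reduces to 0 (Buchberger's first criterion).
S(g_1,m_5): leading monomials are coprime, so the S-polynomial reduces to 0 (Buchberger's first criterion).
S(g_2,m_5): lcm = pq². S = q² + q.
  leading term q²: subtract (1)·m_5 from q² + q → 0
  remainder 0.

S(g_3,m_5): lcm = q³. S = q² + q.
  leading term q²: subtract (1)·m_5 from q² + q → 0
  remainder 0.

S(r,m_5): leading monomials are coprime, so the S-polynomial reduces to 0 (Buchberger's first criterion).
Every S-polynomial of the final basis reduces to 0, so we have a Gröbner basis.
Inter-reduce: drop elements whose leading term is divisible by another's, tail-reduce, and make monic.
Reduced Gröbner basis: {p + q + 1, q² + q}.
The reduced Gröbner basis of I + (h) is {p + q + 1, q² + q} ≠ {1}, a proper ideal, so the enlarged system stays consistent: h is independent of I, with normal form p + q + 1.

p² + q² + 1 is independent of I; its normal form modulo I is p + q + 1.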